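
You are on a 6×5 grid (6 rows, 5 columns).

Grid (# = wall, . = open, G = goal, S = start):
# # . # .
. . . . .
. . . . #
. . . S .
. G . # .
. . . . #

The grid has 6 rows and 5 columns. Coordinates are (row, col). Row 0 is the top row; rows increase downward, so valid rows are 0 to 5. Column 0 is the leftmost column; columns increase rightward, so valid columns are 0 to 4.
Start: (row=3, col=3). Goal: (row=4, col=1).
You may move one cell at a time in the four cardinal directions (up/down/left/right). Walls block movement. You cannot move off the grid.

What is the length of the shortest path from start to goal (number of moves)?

Answer: Shortest path length: 3

Derivation:
BFS from (row=3, col=3) until reaching (row=4, col=1):
  Distance 0: (row=3, col=3)
  Distance 1: (row=2, col=3), (row=3, col=2), (row=3, col=4)
  Distance 2: (row=1, col=3), (row=2, col=2), (row=3, col=1), (row=4, col=2), (row=4, col=4)
  Distance 3: (row=1, col=2), (row=1, col=4), (row=2, col=1), (row=3, col=0), (row=4, col=1), (row=5, col=2)  <- goal reached here
One shortest path (3 moves): (row=3, col=3) -> (row=3, col=2) -> (row=3, col=1) -> (row=4, col=1)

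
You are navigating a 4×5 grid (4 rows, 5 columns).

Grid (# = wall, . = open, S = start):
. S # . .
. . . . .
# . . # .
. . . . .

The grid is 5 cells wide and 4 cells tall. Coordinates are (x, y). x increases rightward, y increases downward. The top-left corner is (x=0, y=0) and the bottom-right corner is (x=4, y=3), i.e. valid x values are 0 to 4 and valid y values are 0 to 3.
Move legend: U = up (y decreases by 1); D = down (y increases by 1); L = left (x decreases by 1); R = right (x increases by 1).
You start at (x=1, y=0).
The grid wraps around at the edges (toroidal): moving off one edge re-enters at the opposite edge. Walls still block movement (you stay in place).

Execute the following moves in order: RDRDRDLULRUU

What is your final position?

Start: (x=1, y=0)
  R (right): blocked, stay at (x=1, y=0)
  D (down): (x=1, y=0) -> (x=1, y=1)
  R (right): (x=1, y=1) -> (x=2, y=1)
  D (down): (x=2, y=1) -> (x=2, y=2)
  R (right): blocked, stay at (x=2, y=2)
  D (down): (x=2, y=2) -> (x=2, y=3)
  L (left): (x=2, y=3) -> (x=1, y=3)
  U (up): (x=1, y=3) -> (x=1, y=2)
  L (left): blocked, stay at (x=1, y=2)
  R (right): (x=1, y=2) -> (x=2, y=2)
  U (up): (x=2, y=2) -> (x=2, y=1)
  U (up): blocked, stay at (x=2, y=1)
Final: (x=2, y=1)

Answer: Final position: (x=2, y=1)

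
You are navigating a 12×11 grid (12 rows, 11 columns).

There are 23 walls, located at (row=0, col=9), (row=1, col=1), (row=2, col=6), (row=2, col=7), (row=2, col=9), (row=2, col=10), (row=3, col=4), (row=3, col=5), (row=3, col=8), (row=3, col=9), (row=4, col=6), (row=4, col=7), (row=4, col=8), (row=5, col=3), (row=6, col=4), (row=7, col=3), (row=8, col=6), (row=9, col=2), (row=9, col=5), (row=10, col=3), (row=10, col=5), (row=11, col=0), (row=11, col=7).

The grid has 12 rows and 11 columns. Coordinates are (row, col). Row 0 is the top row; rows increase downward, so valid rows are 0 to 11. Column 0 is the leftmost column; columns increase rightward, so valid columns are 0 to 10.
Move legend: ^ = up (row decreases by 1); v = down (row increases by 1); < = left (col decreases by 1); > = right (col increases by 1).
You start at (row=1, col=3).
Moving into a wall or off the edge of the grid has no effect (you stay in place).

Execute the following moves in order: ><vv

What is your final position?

Answer: Final position: (row=3, col=3)

Derivation:
Start: (row=1, col=3)
  > (right): (row=1, col=3) -> (row=1, col=4)
  < (left): (row=1, col=4) -> (row=1, col=3)
  v (down): (row=1, col=3) -> (row=2, col=3)
  v (down): (row=2, col=3) -> (row=3, col=3)
Final: (row=3, col=3)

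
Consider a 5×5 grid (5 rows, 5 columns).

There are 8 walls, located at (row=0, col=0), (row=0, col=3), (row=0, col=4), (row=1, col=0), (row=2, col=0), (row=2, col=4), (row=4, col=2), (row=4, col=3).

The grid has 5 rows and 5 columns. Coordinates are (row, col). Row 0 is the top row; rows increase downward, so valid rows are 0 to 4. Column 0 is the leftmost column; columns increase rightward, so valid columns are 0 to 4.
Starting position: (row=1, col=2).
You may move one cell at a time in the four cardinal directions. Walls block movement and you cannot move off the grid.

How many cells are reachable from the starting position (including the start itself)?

BFS flood-fill from (row=1, col=2):
  Distance 0: (row=1, col=2)
  Distance 1: (row=0, col=2), (row=1, col=1), (row=1, col=3), (row=2, col=2)
  Distance 2: (row=0, col=1), (row=1, col=4), (row=2, col=1), (row=2, col=3), (row=3, col=2)
  Distance 3: (row=3, col=1), (row=3, col=3)
  Distance 4: (row=3, col=0), (row=3, col=4), (row=4, col=1)
  Distance 5: (row=4, col=0), (row=4, col=4)
Total reachable: 17 (grid has 17 open cells total)

Answer: Reachable cells: 17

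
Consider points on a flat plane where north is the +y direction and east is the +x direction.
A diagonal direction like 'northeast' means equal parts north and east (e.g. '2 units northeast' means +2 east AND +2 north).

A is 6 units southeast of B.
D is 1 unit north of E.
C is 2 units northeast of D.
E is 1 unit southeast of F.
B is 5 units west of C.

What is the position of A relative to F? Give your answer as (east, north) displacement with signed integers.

Place F at the origin (east=0, north=0).
  E is 1 unit southeast of F: delta (east=+1, north=-1); E at (east=1, north=-1).
  D is 1 unit north of E: delta (east=+0, north=+1); D at (east=1, north=0).
  C is 2 units northeast of D: delta (east=+2, north=+2); C at (east=3, north=2).
  B is 5 units west of C: delta (east=-5, north=+0); B at (east=-2, north=2).
  A is 6 units southeast of B: delta (east=+6, north=-6); A at (east=4, north=-4).
Therefore A relative to F: (east=4, north=-4).

Answer: A is at (east=4, north=-4) relative to F.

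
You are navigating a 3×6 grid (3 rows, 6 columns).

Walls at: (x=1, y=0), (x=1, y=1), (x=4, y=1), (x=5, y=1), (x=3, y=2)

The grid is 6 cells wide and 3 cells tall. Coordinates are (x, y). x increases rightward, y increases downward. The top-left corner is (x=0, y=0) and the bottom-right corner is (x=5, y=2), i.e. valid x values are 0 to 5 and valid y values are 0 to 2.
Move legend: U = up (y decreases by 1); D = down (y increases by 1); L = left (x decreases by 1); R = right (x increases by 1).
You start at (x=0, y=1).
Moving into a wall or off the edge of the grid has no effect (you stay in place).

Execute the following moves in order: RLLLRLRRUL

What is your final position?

Start: (x=0, y=1)
  R (right): blocked, stay at (x=0, y=1)
  [×3]L (left): blocked, stay at (x=0, y=1)
  R (right): blocked, stay at (x=0, y=1)
  L (left): blocked, stay at (x=0, y=1)
  R (right): blocked, stay at (x=0, y=1)
  R (right): blocked, stay at (x=0, y=1)
  U (up): (x=0, y=1) -> (x=0, y=0)
  L (left): blocked, stay at (x=0, y=0)
Final: (x=0, y=0)

Answer: Final position: (x=0, y=0)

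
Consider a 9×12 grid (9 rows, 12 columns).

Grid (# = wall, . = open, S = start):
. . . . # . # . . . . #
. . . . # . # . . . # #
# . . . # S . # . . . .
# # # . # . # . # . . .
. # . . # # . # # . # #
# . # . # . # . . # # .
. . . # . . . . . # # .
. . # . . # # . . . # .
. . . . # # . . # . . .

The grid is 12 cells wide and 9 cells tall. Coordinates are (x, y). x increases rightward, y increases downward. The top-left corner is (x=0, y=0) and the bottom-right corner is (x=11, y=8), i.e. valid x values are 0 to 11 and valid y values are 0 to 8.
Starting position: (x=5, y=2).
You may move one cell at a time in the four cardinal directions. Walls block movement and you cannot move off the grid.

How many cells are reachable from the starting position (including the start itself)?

Answer: Reachable cells: 5

Derivation:
BFS flood-fill from (x=5, y=2):
  Distance 0: (x=5, y=2)
  Distance 1: (x=5, y=1), (x=6, y=2), (x=5, y=3)
  Distance 2: (x=5, y=0)
Total reachable: 5 (grid has 69 open cells total)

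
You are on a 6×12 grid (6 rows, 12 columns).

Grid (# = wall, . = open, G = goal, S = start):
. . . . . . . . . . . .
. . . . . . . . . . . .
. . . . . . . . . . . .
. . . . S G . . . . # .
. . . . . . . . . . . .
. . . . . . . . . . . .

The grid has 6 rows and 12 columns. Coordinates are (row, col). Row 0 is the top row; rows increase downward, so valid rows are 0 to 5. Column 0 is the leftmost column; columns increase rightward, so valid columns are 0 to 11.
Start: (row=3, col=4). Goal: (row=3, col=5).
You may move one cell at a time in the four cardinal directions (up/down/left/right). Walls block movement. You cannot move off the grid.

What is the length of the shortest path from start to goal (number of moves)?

Answer: Shortest path length: 1

Derivation:
BFS from (row=3, col=4) until reaching (row=3, col=5):
  Distance 0: (row=3, col=4)
  Distance 1: (row=2, col=4), (row=3, col=3), (row=3, col=5), (row=4, col=4)  <- goal reached here
One shortest path (1 moves): (row=3, col=4) -> (row=3, col=5)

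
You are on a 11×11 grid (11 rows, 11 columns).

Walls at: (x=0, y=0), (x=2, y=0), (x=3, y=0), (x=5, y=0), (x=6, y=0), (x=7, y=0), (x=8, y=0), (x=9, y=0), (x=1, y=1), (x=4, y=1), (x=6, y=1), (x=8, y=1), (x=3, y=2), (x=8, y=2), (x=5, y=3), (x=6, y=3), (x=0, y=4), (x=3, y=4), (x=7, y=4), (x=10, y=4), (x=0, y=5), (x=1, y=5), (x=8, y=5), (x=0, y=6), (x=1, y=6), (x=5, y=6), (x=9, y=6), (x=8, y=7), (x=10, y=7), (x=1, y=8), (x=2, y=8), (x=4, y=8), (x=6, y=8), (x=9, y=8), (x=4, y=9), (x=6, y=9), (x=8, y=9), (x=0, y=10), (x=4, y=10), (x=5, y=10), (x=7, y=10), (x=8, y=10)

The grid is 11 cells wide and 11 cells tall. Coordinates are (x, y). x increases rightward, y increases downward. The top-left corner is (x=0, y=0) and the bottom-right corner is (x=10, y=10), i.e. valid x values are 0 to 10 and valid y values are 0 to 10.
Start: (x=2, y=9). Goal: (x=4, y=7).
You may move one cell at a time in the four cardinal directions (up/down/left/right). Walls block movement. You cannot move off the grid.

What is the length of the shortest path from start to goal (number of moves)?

BFS from (x=2, y=9) until reaching (x=4, y=7):
  Distance 0: (x=2, y=9)
  Distance 1: (x=1, y=9), (x=3, y=9), (x=2, y=10)
  Distance 2: (x=3, y=8), (x=0, y=9), (x=1, y=10), (x=3, y=10)
  Distance 3: (x=3, y=7), (x=0, y=8)
  Distance 4: (x=3, y=6), (x=0, y=7), (x=2, y=7), (x=4, y=7)  <- goal reached here
One shortest path (4 moves): (x=2, y=9) -> (x=3, y=9) -> (x=3, y=8) -> (x=3, y=7) -> (x=4, y=7)

Answer: Shortest path length: 4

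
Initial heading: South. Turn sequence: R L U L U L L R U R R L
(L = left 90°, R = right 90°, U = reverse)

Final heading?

Answer: Final heading: West

Derivation:
Start: South
  R (right (90° clockwise)) -> West
  L (left (90° counter-clockwise)) -> South
  U (U-turn (180°)) -> North
  L (left (90° counter-clockwise)) -> West
  U (U-turn (180°)) -> East
  L (left (90° counter-clockwise)) -> North
  L (left (90° counter-clockwise)) -> West
  R (right (90° clockwise)) -> North
  U (U-turn (180°)) -> South
  R (right (90° clockwise)) -> West
  R (right (90° clockwise)) -> North
  L (left (90° counter-clockwise)) -> West
Final: West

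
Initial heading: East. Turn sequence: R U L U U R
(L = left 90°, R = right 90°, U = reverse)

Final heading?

Start: East
  R (right (90° clockwise)) -> South
  U (U-turn (180°)) -> North
  L (left (90° counter-clockwise)) -> West
  U (U-turn (180°)) -> East
  U (U-turn (180°)) -> West
  R (right (90° clockwise)) -> North
Final: North

Answer: Final heading: North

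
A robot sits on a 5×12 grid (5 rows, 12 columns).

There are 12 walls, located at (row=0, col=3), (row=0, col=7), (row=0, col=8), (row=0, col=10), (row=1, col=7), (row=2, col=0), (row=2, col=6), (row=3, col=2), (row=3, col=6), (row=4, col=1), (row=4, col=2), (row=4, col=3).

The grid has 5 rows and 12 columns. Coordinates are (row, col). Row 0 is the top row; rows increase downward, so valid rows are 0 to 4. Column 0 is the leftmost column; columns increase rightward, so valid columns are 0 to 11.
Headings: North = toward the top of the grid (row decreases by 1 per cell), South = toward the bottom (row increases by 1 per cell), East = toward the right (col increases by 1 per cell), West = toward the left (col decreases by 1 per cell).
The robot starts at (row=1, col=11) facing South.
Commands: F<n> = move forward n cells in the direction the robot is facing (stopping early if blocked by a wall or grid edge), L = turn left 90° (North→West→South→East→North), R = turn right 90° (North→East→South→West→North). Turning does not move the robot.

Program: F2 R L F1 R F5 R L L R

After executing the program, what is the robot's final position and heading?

Start: (row=1, col=11), facing South
  F2: move forward 2, now at (row=3, col=11)
  R: turn right, now facing West
  L: turn left, now facing South
  F1: move forward 1, now at (row=4, col=11)
  R: turn right, now facing West
  F5: move forward 5, now at (row=4, col=6)
  R: turn right, now facing North
  L: turn left, now facing West
  L: turn left, now facing South
  R: turn right, now facing West
Final: (row=4, col=6), facing West

Answer: Final position: (row=4, col=6), facing West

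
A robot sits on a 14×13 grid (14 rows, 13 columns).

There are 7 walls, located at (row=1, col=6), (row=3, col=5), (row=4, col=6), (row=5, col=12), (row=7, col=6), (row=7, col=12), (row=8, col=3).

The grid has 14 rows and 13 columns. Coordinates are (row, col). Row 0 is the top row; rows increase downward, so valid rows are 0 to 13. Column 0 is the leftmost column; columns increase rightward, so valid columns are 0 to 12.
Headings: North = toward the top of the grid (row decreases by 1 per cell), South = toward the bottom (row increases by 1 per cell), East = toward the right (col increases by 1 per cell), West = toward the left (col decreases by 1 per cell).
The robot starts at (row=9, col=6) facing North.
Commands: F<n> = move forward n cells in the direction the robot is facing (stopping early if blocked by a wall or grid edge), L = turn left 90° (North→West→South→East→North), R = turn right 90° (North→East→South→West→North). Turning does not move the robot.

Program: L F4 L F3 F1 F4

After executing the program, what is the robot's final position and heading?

Start: (row=9, col=6), facing North
  L: turn left, now facing West
  F4: move forward 4, now at (row=9, col=2)
  L: turn left, now facing South
  F3: move forward 3, now at (row=12, col=2)
  F1: move forward 1, now at (row=13, col=2)
  F4: move forward 0/4 (blocked), now at (row=13, col=2)
Final: (row=13, col=2), facing South

Answer: Final position: (row=13, col=2), facing South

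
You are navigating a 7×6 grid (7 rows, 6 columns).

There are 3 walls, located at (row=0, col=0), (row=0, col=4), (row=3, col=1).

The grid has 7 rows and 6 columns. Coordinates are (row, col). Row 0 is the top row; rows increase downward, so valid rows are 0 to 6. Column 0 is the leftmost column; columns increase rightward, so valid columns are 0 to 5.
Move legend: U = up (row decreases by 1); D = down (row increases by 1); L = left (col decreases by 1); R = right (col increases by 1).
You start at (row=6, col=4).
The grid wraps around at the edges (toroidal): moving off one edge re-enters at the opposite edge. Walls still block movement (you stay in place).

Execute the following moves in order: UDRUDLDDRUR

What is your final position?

Start: (row=6, col=4)
  U (up): (row=6, col=4) -> (row=5, col=4)
  D (down): (row=5, col=4) -> (row=6, col=4)
  R (right): (row=6, col=4) -> (row=6, col=5)
  U (up): (row=6, col=5) -> (row=5, col=5)
  D (down): (row=5, col=5) -> (row=6, col=5)
  L (left): (row=6, col=5) -> (row=6, col=4)
  D (down): blocked, stay at (row=6, col=4)
  D (down): blocked, stay at (row=6, col=4)
  R (right): (row=6, col=4) -> (row=6, col=5)
  U (up): (row=6, col=5) -> (row=5, col=5)
  R (right): (row=5, col=5) -> (row=5, col=0)
Final: (row=5, col=0)

Answer: Final position: (row=5, col=0)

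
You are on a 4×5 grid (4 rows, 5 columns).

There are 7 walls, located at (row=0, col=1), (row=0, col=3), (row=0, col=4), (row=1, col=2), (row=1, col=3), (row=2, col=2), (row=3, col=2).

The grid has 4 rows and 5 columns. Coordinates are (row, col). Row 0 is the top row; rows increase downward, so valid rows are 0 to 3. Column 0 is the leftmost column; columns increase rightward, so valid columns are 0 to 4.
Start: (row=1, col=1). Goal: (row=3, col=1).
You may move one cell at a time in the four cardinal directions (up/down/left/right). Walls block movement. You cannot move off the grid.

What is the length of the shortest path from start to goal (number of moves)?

BFS from (row=1, col=1) until reaching (row=3, col=1):
  Distance 0: (row=1, col=1)
  Distance 1: (row=1, col=0), (row=2, col=1)
  Distance 2: (row=0, col=0), (row=2, col=0), (row=3, col=1)  <- goal reached here
One shortest path (2 moves): (row=1, col=1) -> (row=2, col=1) -> (row=3, col=1)

Answer: Shortest path length: 2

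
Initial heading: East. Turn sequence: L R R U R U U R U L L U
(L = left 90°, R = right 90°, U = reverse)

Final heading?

Start: East
  L (left (90° counter-clockwise)) -> North
  R (right (90° clockwise)) -> East
  R (right (90° clockwise)) -> South
  U (U-turn (180°)) -> North
  R (right (90° clockwise)) -> East
  U (U-turn (180°)) -> West
  U (U-turn (180°)) -> East
  R (right (90° clockwise)) -> South
  U (U-turn (180°)) -> North
  L (left (90° counter-clockwise)) -> West
  L (left (90° counter-clockwise)) -> South
  U (U-turn (180°)) -> North
Final: North

Answer: Final heading: North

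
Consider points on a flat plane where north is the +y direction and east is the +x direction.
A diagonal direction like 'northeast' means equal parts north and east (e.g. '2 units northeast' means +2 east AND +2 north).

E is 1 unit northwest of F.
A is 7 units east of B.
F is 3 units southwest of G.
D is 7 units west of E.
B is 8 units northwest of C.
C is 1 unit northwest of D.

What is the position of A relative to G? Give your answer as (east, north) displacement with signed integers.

Answer: A is at (east=-13, north=7) relative to G.

Derivation:
Place G at the origin (east=0, north=0).
  F is 3 units southwest of G: delta (east=-3, north=-3); F at (east=-3, north=-3).
  E is 1 unit northwest of F: delta (east=-1, north=+1); E at (east=-4, north=-2).
  D is 7 units west of E: delta (east=-7, north=+0); D at (east=-11, north=-2).
  C is 1 unit northwest of D: delta (east=-1, north=+1); C at (east=-12, north=-1).
  B is 8 units northwest of C: delta (east=-8, north=+8); B at (east=-20, north=7).
  A is 7 units east of B: delta (east=+7, north=+0); A at (east=-13, north=7).
Therefore A relative to G: (east=-13, north=7).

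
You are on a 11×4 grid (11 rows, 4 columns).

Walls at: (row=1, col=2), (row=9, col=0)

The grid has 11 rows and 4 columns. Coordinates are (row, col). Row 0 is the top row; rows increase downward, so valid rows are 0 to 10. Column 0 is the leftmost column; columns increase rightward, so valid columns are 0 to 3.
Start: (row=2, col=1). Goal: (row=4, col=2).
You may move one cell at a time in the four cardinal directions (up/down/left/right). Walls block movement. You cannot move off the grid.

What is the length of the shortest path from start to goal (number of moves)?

BFS from (row=2, col=1) until reaching (row=4, col=2):
  Distance 0: (row=2, col=1)
  Distance 1: (row=1, col=1), (row=2, col=0), (row=2, col=2), (row=3, col=1)
  Distance 2: (row=0, col=1), (row=1, col=0), (row=2, col=3), (row=3, col=0), (row=3, col=2), (row=4, col=1)
  Distance 3: (row=0, col=0), (row=0, col=2), (row=1, col=3), (row=3, col=3), (row=4, col=0), (row=4, col=2), (row=5, col=1)  <- goal reached here
One shortest path (3 moves): (row=2, col=1) -> (row=2, col=2) -> (row=3, col=2) -> (row=4, col=2)

Answer: Shortest path length: 3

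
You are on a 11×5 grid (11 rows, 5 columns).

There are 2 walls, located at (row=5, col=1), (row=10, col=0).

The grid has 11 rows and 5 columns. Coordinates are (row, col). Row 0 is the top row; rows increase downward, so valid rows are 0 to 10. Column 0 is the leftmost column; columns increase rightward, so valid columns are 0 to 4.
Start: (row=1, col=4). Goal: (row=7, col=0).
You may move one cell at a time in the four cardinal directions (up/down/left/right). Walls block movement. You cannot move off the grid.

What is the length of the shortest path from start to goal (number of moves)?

Answer: Shortest path length: 10

Derivation:
BFS from (row=1, col=4) until reaching (row=7, col=0):
  Distance 0: (row=1, col=4)
  Distance 1: (row=0, col=4), (row=1, col=3), (row=2, col=4)
  Distance 2: (row=0, col=3), (row=1, col=2), (row=2, col=3), (row=3, col=4)
  Distance 3: (row=0, col=2), (row=1, col=1), (row=2, col=2), (row=3, col=3), (row=4, col=4)
  Distance 4: (row=0, col=1), (row=1, col=0), (row=2, col=1), (row=3, col=2), (row=4, col=3), (row=5, col=4)
  Distance 5: (row=0, col=0), (row=2, col=0), (row=3, col=1), (row=4, col=2), (row=5, col=3), (row=6, col=4)
  Distance 6: (row=3, col=0), (row=4, col=1), (row=5, col=2), (row=6, col=3), (row=7, col=4)
  Distance 7: (row=4, col=0), (row=6, col=2), (row=7, col=3), (row=8, col=4)
  Distance 8: (row=5, col=0), (row=6, col=1), (row=7, col=2), (row=8, col=3), (row=9, col=4)
  Distance 9: (row=6, col=0), (row=7, col=1), (row=8, col=2), (row=9, col=3), (row=10, col=4)
  Distance 10: (row=7, col=0), (row=8, col=1), (row=9, col=2), (row=10, col=3)  <- goal reached here
One shortest path (10 moves): (row=1, col=4) -> (row=1, col=3) -> (row=1, col=2) -> (row=1, col=1) -> (row=1, col=0) -> (row=2, col=0) -> (row=3, col=0) -> (row=4, col=0) -> (row=5, col=0) -> (row=6, col=0) -> (row=7, col=0)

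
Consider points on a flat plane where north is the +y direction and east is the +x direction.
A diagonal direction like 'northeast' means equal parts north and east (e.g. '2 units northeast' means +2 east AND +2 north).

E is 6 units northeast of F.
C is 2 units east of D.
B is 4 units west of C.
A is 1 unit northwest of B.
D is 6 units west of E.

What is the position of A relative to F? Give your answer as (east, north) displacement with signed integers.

Place F at the origin (east=0, north=0).
  E is 6 units northeast of F: delta (east=+6, north=+6); E at (east=6, north=6).
  D is 6 units west of E: delta (east=-6, north=+0); D at (east=0, north=6).
  C is 2 units east of D: delta (east=+2, north=+0); C at (east=2, north=6).
  B is 4 units west of C: delta (east=-4, north=+0); B at (east=-2, north=6).
  A is 1 unit northwest of B: delta (east=-1, north=+1); A at (east=-3, north=7).
Therefore A relative to F: (east=-3, north=7).

Answer: A is at (east=-3, north=7) relative to F.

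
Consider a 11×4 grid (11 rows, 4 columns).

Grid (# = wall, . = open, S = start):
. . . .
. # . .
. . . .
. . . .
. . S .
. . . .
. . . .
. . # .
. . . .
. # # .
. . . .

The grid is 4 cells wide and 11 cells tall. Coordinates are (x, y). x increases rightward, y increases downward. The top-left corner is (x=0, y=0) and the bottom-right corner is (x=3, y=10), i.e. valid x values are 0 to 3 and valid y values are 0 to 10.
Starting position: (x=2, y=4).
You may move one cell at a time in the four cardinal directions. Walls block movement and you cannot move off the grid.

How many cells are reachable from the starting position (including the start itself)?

Answer: Reachable cells: 40

Derivation:
BFS flood-fill from (x=2, y=4):
  Distance 0: (x=2, y=4)
  Distance 1: (x=2, y=3), (x=1, y=4), (x=3, y=4), (x=2, y=5)
  Distance 2: (x=2, y=2), (x=1, y=3), (x=3, y=3), (x=0, y=4), (x=1, y=5), (x=3, y=5), (x=2, y=6)
  Distance 3: (x=2, y=1), (x=1, y=2), (x=3, y=2), (x=0, y=3), (x=0, y=5), (x=1, y=6), (x=3, y=6)
  Distance 4: (x=2, y=0), (x=3, y=1), (x=0, y=2), (x=0, y=6), (x=1, y=7), (x=3, y=7)
  Distance 5: (x=1, y=0), (x=3, y=0), (x=0, y=1), (x=0, y=7), (x=1, y=8), (x=3, y=8)
  Distance 6: (x=0, y=0), (x=0, y=8), (x=2, y=8), (x=3, y=9)
  Distance 7: (x=0, y=9), (x=3, y=10)
  Distance 8: (x=0, y=10), (x=2, y=10)
  Distance 9: (x=1, y=10)
Total reachable: 40 (grid has 40 open cells total)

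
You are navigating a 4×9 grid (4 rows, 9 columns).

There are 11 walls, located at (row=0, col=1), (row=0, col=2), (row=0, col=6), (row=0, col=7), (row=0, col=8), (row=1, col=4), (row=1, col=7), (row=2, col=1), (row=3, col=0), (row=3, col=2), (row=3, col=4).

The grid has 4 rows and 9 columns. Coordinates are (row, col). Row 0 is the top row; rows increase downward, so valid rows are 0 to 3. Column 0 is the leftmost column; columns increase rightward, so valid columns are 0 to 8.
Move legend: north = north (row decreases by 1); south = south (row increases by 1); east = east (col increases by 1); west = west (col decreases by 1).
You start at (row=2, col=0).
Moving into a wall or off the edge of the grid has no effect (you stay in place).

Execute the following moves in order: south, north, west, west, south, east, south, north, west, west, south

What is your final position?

Start: (row=2, col=0)
  south (south): blocked, stay at (row=2, col=0)
  north (north): (row=2, col=0) -> (row=1, col=0)
  west (west): blocked, stay at (row=1, col=0)
  west (west): blocked, stay at (row=1, col=0)
  south (south): (row=1, col=0) -> (row=2, col=0)
  east (east): blocked, stay at (row=2, col=0)
  south (south): blocked, stay at (row=2, col=0)
  north (north): (row=2, col=0) -> (row=1, col=0)
  west (west): blocked, stay at (row=1, col=0)
  west (west): blocked, stay at (row=1, col=0)
  south (south): (row=1, col=0) -> (row=2, col=0)
Final: (row=2, col=0)

Answer: Final position: (row=2, col=0)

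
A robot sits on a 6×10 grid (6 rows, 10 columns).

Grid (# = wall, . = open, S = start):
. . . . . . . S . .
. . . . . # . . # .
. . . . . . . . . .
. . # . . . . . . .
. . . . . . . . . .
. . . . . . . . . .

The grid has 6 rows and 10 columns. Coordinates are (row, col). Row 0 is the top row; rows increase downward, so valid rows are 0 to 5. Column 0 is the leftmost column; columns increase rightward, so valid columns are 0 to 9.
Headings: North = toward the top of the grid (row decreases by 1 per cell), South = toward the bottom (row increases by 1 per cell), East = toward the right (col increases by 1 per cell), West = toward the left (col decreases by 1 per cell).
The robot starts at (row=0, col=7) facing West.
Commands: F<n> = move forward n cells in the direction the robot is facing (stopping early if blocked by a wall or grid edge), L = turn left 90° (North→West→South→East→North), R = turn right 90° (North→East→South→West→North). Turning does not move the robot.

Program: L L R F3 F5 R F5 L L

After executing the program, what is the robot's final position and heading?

Answer: Final position: (row=5, col=2), facing East

Derivation:
Start: (row=0, col=7), facing West
  L: turn left, now facing South
  L: turn left, now facing East
  R: turn right, now facing South
  F3: move forward 3, now at (row=3, col=7)
  F5: move forward 2/5 (blocked), now at (row=5, col=7)
  R: turn right, now facing West
  F5: move forward 5, now at (row=5, col=2)
  L: turn left, now facing South
  L: turn left, now facing East
Final: (row=5, col=2), facing East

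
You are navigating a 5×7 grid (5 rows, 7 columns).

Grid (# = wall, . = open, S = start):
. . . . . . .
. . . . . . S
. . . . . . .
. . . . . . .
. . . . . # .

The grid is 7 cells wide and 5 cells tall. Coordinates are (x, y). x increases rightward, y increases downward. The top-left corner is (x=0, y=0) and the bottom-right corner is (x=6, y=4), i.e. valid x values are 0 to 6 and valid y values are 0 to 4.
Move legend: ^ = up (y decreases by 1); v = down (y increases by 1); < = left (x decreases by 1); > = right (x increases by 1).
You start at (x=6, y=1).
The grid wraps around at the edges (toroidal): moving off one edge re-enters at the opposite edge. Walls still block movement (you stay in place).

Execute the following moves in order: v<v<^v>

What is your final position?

Answer: Final position: (x=5, y=3)

Derivation:
Start: (x=6, y=1)
  v (down): (x=6, y=1) -> (x=6, y=2)
  < (left): (x=6, y=2) -> (x=5, y=2)
  v (down): (x=5, y=2) -> (x=5, y=3)
  < (left): (x=5, y=3) -> (x=4, y=3)
  ^ (up): (x=4, y=3) -> (x=4, y=2)
  v (down): (x=4, y=2) -> (x=4, y=3)
  > (right): (x=4, y=3) -> (x=5, y=3)
Final: (x=5, y=3)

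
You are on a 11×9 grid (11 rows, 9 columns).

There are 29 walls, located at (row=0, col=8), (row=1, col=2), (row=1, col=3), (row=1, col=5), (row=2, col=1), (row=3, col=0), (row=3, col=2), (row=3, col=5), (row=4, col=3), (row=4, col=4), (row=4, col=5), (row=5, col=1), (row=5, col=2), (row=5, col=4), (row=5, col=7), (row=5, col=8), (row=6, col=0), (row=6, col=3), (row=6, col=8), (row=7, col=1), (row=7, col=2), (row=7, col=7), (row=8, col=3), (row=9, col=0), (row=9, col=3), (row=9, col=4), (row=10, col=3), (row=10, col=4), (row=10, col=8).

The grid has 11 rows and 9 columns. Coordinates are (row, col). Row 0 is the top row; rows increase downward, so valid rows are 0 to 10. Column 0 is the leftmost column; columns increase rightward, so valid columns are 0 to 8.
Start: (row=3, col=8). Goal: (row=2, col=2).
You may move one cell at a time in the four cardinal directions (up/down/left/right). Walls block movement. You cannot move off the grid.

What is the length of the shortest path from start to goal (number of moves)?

Answer: Shortest path length: 7

Derivation:
BFS from (row=3, col=8) until reaching (row=2, col=2):
  Distance 0: (row=3, col=8)
  Distance 1: (row=2, col=8), (row=3, col=7), (row=4, col=8)
  Distance 2: (row=1, col=8), (row=2, col=7), (row=3, col=6), (row=4, col=7)
  Distance 3: (row=1, col=7), (row=2, col=6), (row=4, col=6)
  Distance 4: (row=0, col=7), (row=1, col=6), (row=2, col=5), (row=5, col=6)
  Distance 5: (row=0, col=6), (row=2, col=4), (row=5, col=5), (row=6, col=6)
  Distance 6: (row=0, col=5), (row=1, col=4), (row=2, col=3), (row=3, col=4), (row=6, col=5), (row=6, col=7), (row=7, col=6)
  Distance 7: (row=0, col=4), (row=2, col=2), (row=3, col=3), (row=6, col=4), (row=7, col=5), (row=8, col=6)  <- goal reached here
One shortest path (7 moves): (row=3, col=8) -> (row=3, col=7) -> (row=3, col=6) -> (row=2, col=6) -> (row=2, col=5) -> (row=2, col=4) -> (row=2, col=3) -> (row=2, col=2)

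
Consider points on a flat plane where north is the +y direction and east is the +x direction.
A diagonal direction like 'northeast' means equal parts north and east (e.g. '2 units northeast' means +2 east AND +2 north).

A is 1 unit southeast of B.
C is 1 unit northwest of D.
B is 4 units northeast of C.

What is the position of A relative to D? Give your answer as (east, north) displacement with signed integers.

Answer: A is at (east=4, north=4) relative to D.

Derivation:
Place D at the origin (east=0, north=0).
  C is 1 unit northwest of D: delta (east=-1, north=+1); C at (east=-1, north=1).
  B is 4 units northeast of C: delta (east=+4, north=+4); B at (east=3, north=5).
  A is 1 unit southeast of B: delta (east=+1, north=-1); A at (east=4, north=4).
Therefore A relative to D: (east=4, north=4).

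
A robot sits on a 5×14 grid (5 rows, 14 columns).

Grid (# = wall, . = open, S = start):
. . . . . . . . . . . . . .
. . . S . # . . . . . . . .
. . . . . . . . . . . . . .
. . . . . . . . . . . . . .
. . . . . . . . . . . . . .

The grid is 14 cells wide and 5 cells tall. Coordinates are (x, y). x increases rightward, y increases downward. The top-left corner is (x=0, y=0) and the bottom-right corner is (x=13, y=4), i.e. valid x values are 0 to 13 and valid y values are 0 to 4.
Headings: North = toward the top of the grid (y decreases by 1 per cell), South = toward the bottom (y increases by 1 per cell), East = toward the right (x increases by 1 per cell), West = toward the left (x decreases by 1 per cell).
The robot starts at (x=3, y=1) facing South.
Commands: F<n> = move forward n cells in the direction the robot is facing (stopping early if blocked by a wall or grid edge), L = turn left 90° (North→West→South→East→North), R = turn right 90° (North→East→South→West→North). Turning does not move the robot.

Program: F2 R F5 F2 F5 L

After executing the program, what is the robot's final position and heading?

Answer: Final position: (x=0, y=3), facing South

Derivation:
Start: (x=3, y=1), facing South
  F2: move forward 2, now at (x=3, y=3)
  R: turn right, now facing West
  F5: move forward 3/5 (blocked), now at (x=0, y=3)
  F2: move forward 0/2 (blocked), now at (x=0, y=3)
  F5: move forward 0/5 (blocked), now at (x=0, y=3)
  L: turn left, now facing South
Final: (x=0, y=3), facing South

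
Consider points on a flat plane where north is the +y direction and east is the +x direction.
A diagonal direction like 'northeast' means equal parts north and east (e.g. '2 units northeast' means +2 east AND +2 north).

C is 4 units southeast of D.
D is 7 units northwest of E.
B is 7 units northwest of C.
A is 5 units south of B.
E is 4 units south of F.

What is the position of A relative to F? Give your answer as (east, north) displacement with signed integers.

Answer: A is at (east=-10, north=1) relative to F.

Derivation:
Place F at the origin (east=0, north=0).
  E is 4 units south of F: delta (east=+0, north=-4); E at (east=0, north=-4).
  D is 7 units northwest of E: delta (east=-7, north=+7); D at (east=-7, north=3).
  C is 4 units southeast of D: delta (east=+4, north=-4); C at (east=-3, north=-1).
  B is 7 units northwest of C: delta (east=-7, north=+7); B at (east=-10, north=6).
  A is 5 units south of B: delta (east=+0, north=-5); A at (east=-10, north=1).
Therefore A relative to F: (east=-10, north=1).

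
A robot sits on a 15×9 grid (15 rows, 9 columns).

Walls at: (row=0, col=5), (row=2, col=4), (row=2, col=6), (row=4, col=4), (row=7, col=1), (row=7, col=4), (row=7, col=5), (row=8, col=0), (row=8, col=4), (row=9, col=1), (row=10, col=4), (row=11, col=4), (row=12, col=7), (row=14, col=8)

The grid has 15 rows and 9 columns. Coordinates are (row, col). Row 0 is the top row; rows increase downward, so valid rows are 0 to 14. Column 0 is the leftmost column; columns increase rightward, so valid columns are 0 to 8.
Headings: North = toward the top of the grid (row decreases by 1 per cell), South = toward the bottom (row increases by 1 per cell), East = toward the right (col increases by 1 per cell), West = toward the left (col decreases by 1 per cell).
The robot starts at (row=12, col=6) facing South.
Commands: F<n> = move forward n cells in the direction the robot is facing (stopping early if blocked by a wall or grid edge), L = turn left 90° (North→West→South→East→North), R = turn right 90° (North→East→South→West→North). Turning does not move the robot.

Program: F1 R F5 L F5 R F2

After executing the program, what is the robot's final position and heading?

Start: (row=12, col=6), facing South
  F1: move forward 1, now at (row=13, col=6)
  R: turn right, now facing West
  F5: move forward 5, now at (row=13, col=1)
  L: turn left, now facing South
  F5: move forward 1/5 (blocked), now at (row=14, col=1)
  R: turn right, now facing West
  F2: move forward 1/2 (blocked), now at (row=14, col=0)
Final: (row=14, col=0), facing West

Answer: Final position: (row=14, col=0), facing West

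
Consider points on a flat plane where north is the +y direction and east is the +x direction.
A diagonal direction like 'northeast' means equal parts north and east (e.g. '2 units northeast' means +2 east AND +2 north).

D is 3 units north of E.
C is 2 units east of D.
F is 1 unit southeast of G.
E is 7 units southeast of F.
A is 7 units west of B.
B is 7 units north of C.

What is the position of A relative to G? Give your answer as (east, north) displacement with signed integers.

Place G at the origin (east=0, north=0).
  F is 1 unit southeast of G: delta (east=+1, north=-1); F at (east=1, north=-1).
  E is 7 units southeast of F: delta (east=+7, north=-7); E at (east=8, north=-8).
  D is 3 units north of E: delta (east=+0, north=+3); D at (east=8, north=-5).
  C is 2 units east of D: delta (east=+2, north=+0); C at (east=10, north=-5).
  B is 7 units north of C: delta (east=+0, north=+7); B at (east=10, north=2).
  A is 7 units west of B: delta (east=-7, north=+0); A at (east=3, north=2).
Therefore A relative to G: (east=3, north=2).

Answer: A is at (east=3, north=2) relative to G.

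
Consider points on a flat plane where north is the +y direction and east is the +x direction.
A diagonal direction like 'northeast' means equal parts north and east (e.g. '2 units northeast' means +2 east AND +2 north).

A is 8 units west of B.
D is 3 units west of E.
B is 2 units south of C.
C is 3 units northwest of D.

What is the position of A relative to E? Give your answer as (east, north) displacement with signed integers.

Place E at the origin (east=0, north=0).
  D is 3 units west of E: delta (east=-3, north=+0); D at (east=-3, north=0).
  C is 3 units northwest of D: delta (east=-3, north=+3); C at (east=-6, north=3).
  B is 2 units south of C: delta (east=+0, north=-2); B at (east=-6, north=1).
  A is 8 units west of B: delta (east=-8, north=+0); A at (east=-14, north=1).
Therefore A relative to E: (east=-14, north=1).

Answer: A is at (east=-14, north=1) relative to E.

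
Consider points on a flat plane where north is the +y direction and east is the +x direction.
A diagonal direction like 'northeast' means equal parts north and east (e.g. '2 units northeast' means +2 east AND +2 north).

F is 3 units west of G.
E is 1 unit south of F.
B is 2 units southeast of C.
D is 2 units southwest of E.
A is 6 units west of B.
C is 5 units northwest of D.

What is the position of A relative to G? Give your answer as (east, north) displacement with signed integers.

Answer: A is at (east=-14, north=0) relative to G.

Derivation:
Place G at the origin (east=0, north=0).
  F is 3 units west of G: delta (east=-3, north=+0); F at (east=-3, north=0).
  E is 1 unit south of F: delta (east=+0, north=-1); E at (east=-3, north=-1).
  D is 2 units southwest of E: delta (east=-2, north=-2); D at (east=-5, north=-3).
  C is 5 units northwest of D: delta (east=-5, north=+5); C at (east=-10, north=2).
  B is 2 units southeast of C: delta (east=+2, north=-2); B at (east=-8, north=0).
  A is 6 units west of B: delta (east=-6, north=+0); A at (east=-14, north=0).
Therefore A relative to G: (east=-14, north=0).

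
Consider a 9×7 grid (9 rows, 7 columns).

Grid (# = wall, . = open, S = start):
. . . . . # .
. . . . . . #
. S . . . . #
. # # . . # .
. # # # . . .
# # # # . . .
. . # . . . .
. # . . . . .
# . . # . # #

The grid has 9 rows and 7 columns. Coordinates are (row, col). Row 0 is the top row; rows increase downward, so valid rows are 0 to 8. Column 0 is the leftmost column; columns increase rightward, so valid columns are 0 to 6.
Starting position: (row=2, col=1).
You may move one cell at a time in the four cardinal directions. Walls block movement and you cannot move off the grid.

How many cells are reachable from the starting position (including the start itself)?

BFS flood-fill from (row=2, col=1):
  Distance 0: (row=2, col=1)
  Distance 1: (row=1, col=1), (row=2, col=0), (row=2, col=2)
  Distance 2: (row=0, col=1), (row=1, col=0), (row=1, col=2), (row=2, col=3), (row=3, col=0)
  Distance 3: (row=0, col=0), (row=0, col=2), (row=1, col=3), (row=2, col=4), (row=3, col=3), (row=4, col=0)
  Distance 4: (row=0, col=3), (row=1, col=4), (row=2, col=5), (row=3, col=4)
  Distance 5: (row=0, col=4), (row=1, col=5), (row=4, col=4)
  Distance 6: (row=4, col=5), (row=5, col=4)
  Distance 7: (row=4, col=6), (row=5, col=5), (row=6, col=4)
  Distance 8: (row=3, col=6), (row=5, col=6), (row=6, col=3), (row=6, col=5), (row=7, col=4)
  Distance 9: (row=6, col=6), (row=7, col=3), (row=7, col=5), (row=8, col=4)
  Distance 10: (row=7, col=2), (row=7, col=6)
  Distance 11: (row=8, col=2)
  Distance 12: (row=8, col=1)
Total reachable: 40 (grid has 44 open cells total)

Answer: Reachable cells: 40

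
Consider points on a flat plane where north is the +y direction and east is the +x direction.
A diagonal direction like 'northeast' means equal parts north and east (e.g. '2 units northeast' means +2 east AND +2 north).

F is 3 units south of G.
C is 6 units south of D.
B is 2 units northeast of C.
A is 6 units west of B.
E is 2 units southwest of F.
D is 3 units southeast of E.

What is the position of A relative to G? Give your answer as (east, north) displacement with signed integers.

Answer: A is at (east=-3, north=-12) relative to G.

Derivation:
Place G at the origin (east=0, north=0).
  F is 3 units south of G: delta (east=+0, north=-3); F at (east=0, north=-3).
  E is 2 units southwest of F: delta (east=-2, north=-2); E at (east=-2, north=-5).
  D is 3 units southeast of E: delta (east=+3, north=-3); D at (east=1, north=-8).
  C is 6 units south of D: delta (east=+0, north=-6); C at (east=1, north=-14).
  B is 2 units northeast of C: delta (east=+2, north=+2); B at (east=3, north=-12).
  A is 6 units west of B: delta (east=-6, north=+0); A at (east=-3, north=-12).
Therefore A relative to G: (east=-3, north=-12).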